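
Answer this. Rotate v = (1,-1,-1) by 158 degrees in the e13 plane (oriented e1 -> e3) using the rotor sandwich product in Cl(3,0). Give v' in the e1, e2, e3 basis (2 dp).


Rotor R = cos(79deg) - sin(79deg)*e13
Rotation angle theta = 2 * 79 = 158 degrees in the e13 plane (e1 -> e3).
The component perpendicular to the plane (e2) is invariant: v'_2 = v2 = -1.00
cos(158deg) = -0.9272, sin(158deg) = 0.3746
v'_1 = v1*cos(theta) - v3*sin(theta) = 1*(-0.9272) - (-1)*0.3746 = -0.55
v'_3 = v1*sin(theta) + v3*cos(theta) = 1*0.3746 + (-1)*(-0.9272) = 1.30
v' = -0.55*e1 - 1.00*e2 + 1.30*e3


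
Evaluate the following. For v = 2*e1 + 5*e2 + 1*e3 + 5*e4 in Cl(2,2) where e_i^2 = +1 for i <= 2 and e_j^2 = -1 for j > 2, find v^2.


v^2 = sum of c_i^2 * e_i^2
Positive signature terms (e_i^2 = +1): 2^2 + 5^2 = 29
Negative signature terms (e_j^2 = -1): 1^2 + 5^2 = 26
v^2 = 29 - 26 = 3


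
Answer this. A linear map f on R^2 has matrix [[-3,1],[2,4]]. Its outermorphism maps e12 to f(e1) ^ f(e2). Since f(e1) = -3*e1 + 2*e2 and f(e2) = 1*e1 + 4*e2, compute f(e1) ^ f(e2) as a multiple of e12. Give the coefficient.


The outermorphism of a linear map f sends e1^e2 to f(e1)^f(e2).
f(e1) = -3*e1 + 2*e2
f(e2) = 1*e1 + 4*e2
f(e1) ^ f(e2) = (-3*e1 + 2*e2) ^ (1*e1 + 4*e2)
= (-3)*4*e12 + 2*1*e21
= (-12 - 2)*e12
= -14*e12
Coefficient = -14


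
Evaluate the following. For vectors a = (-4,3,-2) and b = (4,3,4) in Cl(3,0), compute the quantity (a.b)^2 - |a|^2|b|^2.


a . b = (-4)*4 + 3*3 + (-2)*4
= -16 + 9 + (-8) = -15
|a|^2 = (-4)^2 + 3^2 + (-2)^2 = 29
|b|^2 = 4^2 + 3^2 + 4^2 = 41
(a.b)^2 = (-15)^2 = 225
|a|^2 * |b|^2 = 29 * 41 = 1189
Result = 225 - 1189 = -964


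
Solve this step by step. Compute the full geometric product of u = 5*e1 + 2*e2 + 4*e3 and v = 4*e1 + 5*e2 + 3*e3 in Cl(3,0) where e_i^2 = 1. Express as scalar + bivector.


In Cl(3,0): e_i^2 = 1, e_ie_j = -e_je_i for i != j.
Scalar part = u . v = 5*4 + 2*5 + 4*3
= 20 + 10 + 12 = 42
e12 coeff = 5*5 - 2*4 = 25 - 8 = 17
e13 coeff = 5*3 - 4*4 = 15 - 16 = -1
e23 coeff = 2*3 - 4*5 = 6 - 20 = -14
uv = 42 + 17*e12 - 1*e13 - 14*e23


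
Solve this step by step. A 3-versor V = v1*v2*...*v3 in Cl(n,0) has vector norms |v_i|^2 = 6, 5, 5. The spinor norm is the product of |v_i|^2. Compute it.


Spinor norm N(V) = |v1|^2 * |v2|^2 * ... * |v3|^2
= 6 * 5 * 5
Running product: 6, 30, 150
N(V) = 150


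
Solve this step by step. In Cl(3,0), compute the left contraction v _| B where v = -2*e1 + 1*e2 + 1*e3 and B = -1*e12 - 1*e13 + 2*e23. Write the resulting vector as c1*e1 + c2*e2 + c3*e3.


Left contraction v _| B = <vB>_1 (grade-1 part of the geometric product vB).
Using e1_|e12 = e2, e2_|e12 = -e1, e1_|e13 = e3, e3_|e13 = -e1, e2_|e23 = e3, e3_|e23 = -e2:
e1 coeff: -v2*b12 - v3*b13 = -(1)*(-1) - (1)*(-1) = 2
e2 coeff: v1*b12 - v3*b23 = (-2)*(-1) - (1)*(2) = 0
e3 coeff: v1*b13 + v2*b23 = (-2)*(-1) + (1)*(2) = 4
v _| B = 2*e1 + 0*e2 + 4*e3


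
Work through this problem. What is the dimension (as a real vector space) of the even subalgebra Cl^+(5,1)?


Even subalgebra dimension = 2^(n-1)
n = 5 + 1 = 6
2^(6 - 1) = 2^5 = 32
Verification: sum of C(6,k) for even k = 1 + 15 + 15 + 1 = 32
Result = 32


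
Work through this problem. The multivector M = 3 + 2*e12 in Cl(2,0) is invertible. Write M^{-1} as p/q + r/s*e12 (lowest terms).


M = 3 + 2*e12, where e12^2 = -1.
Since M commutes with its reverse ~M = a - b*e12, M * ~M = a^2 - b^2*e12^2 = a^2 + b^2.
So M^{-1} = ~M / (a^2 + b^2) = (a - b*e12)/(a^2 + b^2).
a^2 + b^2 = 9 + 4 = 13
Scalar part = 3/13 = 3/13
Bivector coeff = -2/13 = -2/13
M^{-1} = 3/13 - 2/13*e12


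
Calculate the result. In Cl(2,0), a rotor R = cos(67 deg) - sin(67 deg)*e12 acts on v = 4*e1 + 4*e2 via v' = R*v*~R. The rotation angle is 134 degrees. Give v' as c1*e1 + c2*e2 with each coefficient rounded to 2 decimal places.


Rotor R = cos(67deg) - sin(67deg)*e12
Rotation angle theta = 2 * 67 = 134 degrees
v' = R*v*~R rotates v by theta.
cos(134deg) = -0.6947, sin(134deg) = 0.7193
v'_1 = 4*cos(134deg) - 4*sin(134deg)
= 4*(-0.6947) - 4*0.7193
= -5.66
v'_2 = 4*sin(134deg) + 4*cos(134deg)
= 4*0.7193 + 4*(-0.6947)
= 0.10
v' = -5.66*e1 + 0.10*e2


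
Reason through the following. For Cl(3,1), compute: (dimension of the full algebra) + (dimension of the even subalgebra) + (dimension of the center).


n = 3 + 1 = 4
Total dim = 2^4 = 16
Even subalgebra dim = 2^3 = 8
n is even, so center dim = 1
Sum = 16 + 8 + 1 = 25


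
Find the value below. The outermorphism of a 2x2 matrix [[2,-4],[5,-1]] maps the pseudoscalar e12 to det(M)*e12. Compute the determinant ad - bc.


The outermorphism of a linear map f sends e1^e2 to f(e1)^f(e2).
f(e1) = 2*e1 + 5*e2
f(e2) = -4*e1 - 1*e2
f(e1) ^ f(e2) = (2*e1 + 5*e2) ^ (-4*e1 - 1*e2)
= 2*(-1)*e12 + 5*(-4)*e21
= (-2 - (-20))*e12
= 18*e12
Coefficient = 18


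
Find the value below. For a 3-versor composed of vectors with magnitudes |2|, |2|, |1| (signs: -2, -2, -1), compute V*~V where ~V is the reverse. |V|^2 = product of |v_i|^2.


Each vector v_i has |v_i|^2 = s_i^2
Squared scales: (-2)^2 = 4, (-2)^2 = 4, (-1)^2 = 1
|V|^2 = 4 * 4 * 1
= 16


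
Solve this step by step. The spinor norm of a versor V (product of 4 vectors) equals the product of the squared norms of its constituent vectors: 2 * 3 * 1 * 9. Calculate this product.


Spinor norm N(V) = |v1|^2 * |v2|^2 * ... * |v4|^2
= 2 * 3 * 1 * 9
Running product: 2, 6, 6, 54
N(V) = 54


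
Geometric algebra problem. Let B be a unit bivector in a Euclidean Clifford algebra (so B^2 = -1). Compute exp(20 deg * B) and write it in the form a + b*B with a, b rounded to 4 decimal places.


For a unit bivector B with B^2 = -1, the exponential series gives
e^(theta*B) = cos(theta) + sin(theta)*B (the GA analogue of Euler's formula).
theta = 20 degrees = 0.349066 rad
cos(20 deg) = 0.9397
sin(20 deg) = 0.3420
exp(theta*B) = 0.9397 + 0.3420*B


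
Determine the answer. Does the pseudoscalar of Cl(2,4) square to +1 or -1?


The pseudoscalar I = e1...e_n (product of all n generators) of Cl(p,q) satisfies I^2 = (-1)^(q + n(n-1)/2).
p = 2, q = 4, n = p + q = 6
n(n-1)/2 = 6 * 5 / 2 = 15
Exponent = q + n(n-1)/2 = 4 + 15 = 19
I^2 = (-1)^19 = -1


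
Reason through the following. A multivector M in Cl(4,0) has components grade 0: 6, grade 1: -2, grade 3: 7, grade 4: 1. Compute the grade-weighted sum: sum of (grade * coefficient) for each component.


Grade-weighted sum = sum of grade_k * coefficient_k
0*6 = 0
1*(-2) = -2
3*7 = 21
4*1 = 4
Total = 0 + (-2) + 21 + 4 = 23


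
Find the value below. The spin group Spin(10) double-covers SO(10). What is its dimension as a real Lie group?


Spin(n) double-covers SO(n); both have Lie algebra so(n) of dimension n(n-1)/2.
n = 10
n(n-1) = 10 * 9 = 90
dim Spin(10) = 90/2 = 45


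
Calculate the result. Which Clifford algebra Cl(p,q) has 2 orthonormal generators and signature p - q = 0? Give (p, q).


We need p + q = 2 and p - q = 0.
Adding: 2p = 2 + 0 = 2, so p = 1.
Then q = 2 - 1 = 1.
(p, q) = (1, 1)


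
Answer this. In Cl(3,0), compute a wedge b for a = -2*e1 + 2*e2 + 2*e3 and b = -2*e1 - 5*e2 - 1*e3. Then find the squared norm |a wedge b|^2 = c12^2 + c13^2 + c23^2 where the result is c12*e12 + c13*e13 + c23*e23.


a wedge b = (a1*b2 - a2*b1)*e12 + (a1*b3 - a3*b1)*e13 + (a2*b3 - a3*b2)*e23
e12 coeff: (-2)*(-5) - 2*(-2) = 10 - (-4) = 14
e13 coeff: (-2)*(-1) - 2*(-2) = 2 - (-4) = 6
e23 coeff: 2*(-1) - 2*(-5) = -2 - (-10) = 8
|a wedge b|^2 = 14^2 + 6^2 + 8^2
= 196 + 36 + 64
= 296


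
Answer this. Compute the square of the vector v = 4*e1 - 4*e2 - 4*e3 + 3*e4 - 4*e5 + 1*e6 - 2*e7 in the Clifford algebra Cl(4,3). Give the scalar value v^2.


v^2 = sum of c_i^2 * e_i^2
Positive signature terms (e_i^2 = +1): 4^2 + (-4)^2 + (-4)^2 + 3^2 = 57
Negative signature terms (e_j^2 = -1): (-4)^2 + 1^2 + (-2)^2 = 21
v^2 = 57 - 21 = 36


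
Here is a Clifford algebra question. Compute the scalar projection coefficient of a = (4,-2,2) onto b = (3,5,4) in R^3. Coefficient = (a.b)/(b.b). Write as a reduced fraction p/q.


Projection coefficient = (a . b) / (b . b)
a . b = 4*3 + (-2)*5 + 2*4
= 12 + (-10) + 8 = 10
b . b = 3^2 + 5^2 + 4^2
= 9 + 25 + 16 = 50
Coefficient = 10/50
In lowest terms: 1/5


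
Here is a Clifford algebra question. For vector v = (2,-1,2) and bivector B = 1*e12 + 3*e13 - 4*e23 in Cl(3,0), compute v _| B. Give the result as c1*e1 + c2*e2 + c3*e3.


Left contraction v _| B = <vB>_1 (grade-1 part of the geometric product vB).
Using e1_|e12 = e2, e2_|e12 = -e1, e1_|e13 = e3, e3_|e13 = -e1, e2_|e23 = e3, e3_|e23 = -e2:
e1 coeff: -v2*b12 - v3*b13 = -(-1)*(1) - (2)*(3) = -5
e2 coeff: v1*b12 - v3*b23 = (2)*(1) - (2)*(-4) = 10
e3 coeff: v1*b13 + v2*b23 = (2)*(3) + (-1)*(-4) = 10
v _| B = -5*e1 + 10*e2 + 10*e3


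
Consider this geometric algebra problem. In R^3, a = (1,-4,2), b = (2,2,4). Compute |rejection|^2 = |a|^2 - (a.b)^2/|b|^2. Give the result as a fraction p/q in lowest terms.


|a|^2 = 1^2 + (-4)^2 + 2^2 = 21
|b|^2 = 2^2 + 2^2 + 4^2 = 24
a . b = 1*2 + (-4)*2 + 2*4 = 2
(a.b)^2 = 2^2 = 4
|rej|^2 = 21 - 4/24
= (504 - 4)/24
= 500/24
In lowest terms: 125/6


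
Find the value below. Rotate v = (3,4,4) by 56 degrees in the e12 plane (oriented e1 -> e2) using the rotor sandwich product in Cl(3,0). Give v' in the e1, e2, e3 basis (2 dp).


Rotor R = cos(28deg) - sin(28deg)*e12
Rotation angle theta = 2 * 28 = 56 degrees in the e12 plane (e1 -> e2).
The component perpendicular to the plane (e3) is invariant: v'_3 = v3 = 4.00
cos(56deg) = 0.5592, sin(56deg) = 0.8290
v'_1 = v1*cos(theta) - v2*sin(theta) = 3*0.5592 - 4*0.8290 = -1.64
v'_2 = v1*sin(theta) + v2*cos(theta) = 3*0.8290 + 4*0.5592 = 4.72
v' = -1.64*e1 + 4.72*e2 + 4.00*e3


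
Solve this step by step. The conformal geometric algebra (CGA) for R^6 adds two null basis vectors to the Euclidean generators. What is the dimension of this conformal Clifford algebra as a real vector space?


The conformal model of R^6 uses Cl(7,1): the 6 Euclidean generators plus two extra orthogonal generators e+ (e+^2 = +1) and e- (e-^2 = -1), from which the null vectors e0, einf are built.
Number of generators m = 6 + 2 = 8.
dim Cl(p,q) = 2^m = 2^8 = 256


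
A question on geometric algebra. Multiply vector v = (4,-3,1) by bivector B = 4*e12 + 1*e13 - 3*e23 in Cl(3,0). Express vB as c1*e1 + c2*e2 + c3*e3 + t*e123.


vB has grade-1 (vector) and grade-3 (trivector) parts: vB = (v _| B) + (v ^ B).
Vector part <vB>_1:
  e1: -v2*b12 - v3*b13 = -(-3)*(4) - (1)*(1) = 11
  e2: v1*b12 - v3*b23 = (4)*(4) - (1)*(-3) = 19
  e3: v1*b13 + v2*b23 = (4)*(1) + (-3)*(-3) = 13
Trivector part <vB>_3:
  e123: v1*b23 - v2*b13 + v3*b12 = (4)*(-3) - (-3)*(1) + (1)*(4) = -5
vB = 11*e1 + 19*e2 + 13*e3 - 5*e123


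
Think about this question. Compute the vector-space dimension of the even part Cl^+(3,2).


Even subalgebra dimension = 2^(n-1)
n = 3 + 2 = 5
2^(5 - 1) = 2^4 = 16
Verification: sum of C(5,k) for even k = 1 + 10 + 5 = 16
Result = 16


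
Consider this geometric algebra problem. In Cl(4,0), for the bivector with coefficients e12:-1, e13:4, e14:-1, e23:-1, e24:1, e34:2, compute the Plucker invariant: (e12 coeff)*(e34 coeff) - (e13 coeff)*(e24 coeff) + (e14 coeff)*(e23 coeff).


Plucker relation: af - be + cd
a*f = (-1)*2 = -2
b*e = 4*1 = 4
c*d = (-1)*(-1) = 1
af - be + cd = -2 - 4 + 1
= -5


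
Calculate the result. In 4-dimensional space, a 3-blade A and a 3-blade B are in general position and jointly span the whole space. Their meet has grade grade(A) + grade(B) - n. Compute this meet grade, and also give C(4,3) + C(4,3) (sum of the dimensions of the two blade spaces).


Meet grade = grade(A) + grade(B) - n
= 3 + 3 - 4 = 2
C(4,3) = 4
C(4,3) = 4
dim_A + dim_B = 4 + 4 = 8


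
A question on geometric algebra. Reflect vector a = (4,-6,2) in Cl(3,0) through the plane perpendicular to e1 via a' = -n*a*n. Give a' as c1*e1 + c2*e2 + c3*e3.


Reflection formula: a' = -n*a*n, with n = e1 (unit vector, n^2 = 1).
For reflection through hyperplane perp to e1:
The component along e1 flips sign, others stay.
a = (4, -6, 2)
a' = (-4, -6, 2)
a' = -4*e1 - 6*e2 + 2*e3


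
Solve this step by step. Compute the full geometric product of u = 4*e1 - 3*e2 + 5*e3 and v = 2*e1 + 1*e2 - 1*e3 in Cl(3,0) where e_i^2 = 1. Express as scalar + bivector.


In Cl(3,0): e_i^2 = 1, e_ie_j = -e_je_i for i != j.
Scalar part = u . v = 4*2 + (-3)*1 + 5*(-1)
= 8 + (-3) + (-5) = 0
e12 coeff = 4*1 - (-3)*2 = 4 - (-6) = 10
e13 coeff = 4*(-1) - 5*2 = -4 - 10 = -14
e23 coeff = (-3)*(-1) - 5*1 = 3 - 5 = -2
uv = 0 + 10*e12 - 14*e13 - 2*e23


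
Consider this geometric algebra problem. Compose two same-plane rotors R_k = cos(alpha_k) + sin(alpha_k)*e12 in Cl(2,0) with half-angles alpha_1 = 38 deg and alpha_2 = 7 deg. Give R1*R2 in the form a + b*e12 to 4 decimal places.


Same-plane rotors commute and their half-angles add:
R1*R2 = cos(a1 + a2) + sin(a1 + a2)*e12.
a1 + a2 = 38 + 7 = 45 deg
cos(45 deg) = 0.7071
sin(45 deg) = 0.7071
R1*R2 = 0.7071 + 0.7071*e12


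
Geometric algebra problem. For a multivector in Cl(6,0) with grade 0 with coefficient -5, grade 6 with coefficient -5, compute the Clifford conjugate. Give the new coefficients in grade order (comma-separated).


Clifford conjugate sign for grade k: (-1)^(k(k+1)/2)
Grade 0: (-1)^(0*1/2) = (-1)^0 = 1, coeff -5 -> -5
Grade 6: (-1)^(6*7/2) = (-1)^21 = -1, coeff -5 -> 5
Conjugated coefficients: -5, 5


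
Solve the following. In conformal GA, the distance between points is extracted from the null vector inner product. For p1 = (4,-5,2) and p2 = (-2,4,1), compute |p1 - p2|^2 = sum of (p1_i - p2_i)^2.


p1 - p2 = (6, -9, 1)
|p1 - p2|^2 = 6^2 + (-9)^2 + 1^2
= 36 + 81 + 1
= 118


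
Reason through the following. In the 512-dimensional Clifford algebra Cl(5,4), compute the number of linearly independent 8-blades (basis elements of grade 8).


Number of grade-k basis blades in Cl(p,q) with n = p + q is C(n, k).
n = 5 + 4 = 9
C(9, 8) = 9! / (8! * 1!)
= 362880 / (40320 * 1)
= 9


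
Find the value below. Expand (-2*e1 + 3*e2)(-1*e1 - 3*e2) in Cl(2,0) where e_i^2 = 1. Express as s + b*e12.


Expand: (-2*e1 + 3*e2)(-1*e1 - 3*e2)
= (-2)*(-1)*e1e1 + (-2)*(-3)*e1e2 + 3*(-1)*e2e1 + 3*(-3)*e2e2
Using e1^2 = e2^2 = 1, e2e1 = -e1e2:
Scalar part s = (-2)*(-1) + 3*(-3) = 2 + (-9) = -7
Bivector part b = (-2)*(-3) - 3*(-1) = 6 - (-3) = 9
uv = -7 + 9*e12


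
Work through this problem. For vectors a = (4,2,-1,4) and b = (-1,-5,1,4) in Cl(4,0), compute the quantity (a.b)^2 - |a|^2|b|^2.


a . b = 4*(-1) + 2*(-5) + (-1)*1 + 4*4
= -4 + (-10) + (-1) + 16 = 1
|a|^2 = 4^2 + 2^2 + (-1)^2 + 4^2 = 37
|b|^2 = (-1)^2 + (-5)^2 + 1^2 + 4^2 = 43
(a.b)^2 = 1^2 = 1
|a|^2 * |b|^2 = 37 * 43 = 1591
Result = 1 - 1591 = -1590


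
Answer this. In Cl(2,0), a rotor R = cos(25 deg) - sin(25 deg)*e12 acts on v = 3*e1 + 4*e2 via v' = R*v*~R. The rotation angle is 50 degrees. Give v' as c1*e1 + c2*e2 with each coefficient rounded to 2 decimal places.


Rotor R = cos(25deg) - sin(25deg)*e12
Rotation angle theta = 2 * 25 = 50 degrees
v' = R*v*~R rotates v by theta.
cos(50deg) = 0.6428, sin(50deg) = 0.7660
v'_1 = 3*cos(50deg) - 4*sin(50deg)
= 3*0.6428 - 4*0.7660
= -1.14
v'_2 = 3*sin(50deg) + 4*cos(50deg)
= 3*0.7660 + 4*0.6428
= 4.87
v' = -1.14*e1 + 4.87*e2


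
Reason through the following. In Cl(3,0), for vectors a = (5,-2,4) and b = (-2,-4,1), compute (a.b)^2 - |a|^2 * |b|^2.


a . b = 5*(-2) + (-2)*(-4) + 4*1
= -10 + 8 + 4 = 2
|a|^2 = 5^2 + (-2)^2 + 4^2 = 45
|b|^2 = (-2)^2 + (-4)^2 + 1^2 = 21
(a.b)^2 = 2^2 = 4
|a|^2 * |b|^2 = 45 * 21 = 945
Result = 4 - 945 = -941


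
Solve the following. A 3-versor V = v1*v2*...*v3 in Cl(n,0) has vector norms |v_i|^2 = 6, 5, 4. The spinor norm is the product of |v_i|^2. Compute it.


Spinor norm N(V) = |v1|^2 * |v2|^2 * ... * |v3|^2
= 6 * 5 * 4
Running product: 6, 30, 120
N(V) = 120


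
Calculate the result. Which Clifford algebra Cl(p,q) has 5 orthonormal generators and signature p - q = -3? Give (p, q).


We need p + q = 5 and p - q = -3.
Adding: 2p = 5 + (-3) = 2, so p = 1.
Then q = 5 - 1 = 4.
(p, q) = (1, 4)


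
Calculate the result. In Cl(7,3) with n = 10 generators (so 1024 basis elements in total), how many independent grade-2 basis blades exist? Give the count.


Number of grade-k basis blades in Cl(p,q) with n = p + q is C(n, k).
n = 7 + 3 = 10
C(10, 2) = 10! / (2! * 8!)
= 3628800 / (2 * 40320)
= 45


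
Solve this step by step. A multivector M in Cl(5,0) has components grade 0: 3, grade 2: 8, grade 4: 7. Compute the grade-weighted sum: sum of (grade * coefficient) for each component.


Grade-weighted sum = sum of grade_k * coefficient_k
0*3 = 0
2*8 = 16
4*7 = 28
Total = 0 + 16 + 28 = 44


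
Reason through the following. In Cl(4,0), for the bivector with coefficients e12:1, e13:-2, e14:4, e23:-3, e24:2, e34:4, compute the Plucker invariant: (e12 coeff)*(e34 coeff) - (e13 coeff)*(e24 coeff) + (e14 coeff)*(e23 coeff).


Plucker relation: af - be + cd
a*f = 1*4 = 4
b*e = (-2)*2 = -4
c*d = 4*(-3) = -12
af - be + cd = 4 - (-4) + (-12)
= -4


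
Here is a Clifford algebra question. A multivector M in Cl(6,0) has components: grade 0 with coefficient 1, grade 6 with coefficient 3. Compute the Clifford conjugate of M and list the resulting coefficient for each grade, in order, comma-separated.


Clifford conjugate sign for grade k: (-1)^(k(k+1)/2)
Grade 0: (-1)^(0*1/2) = (-1)^0 = 1, coeff 1 -> 1
Grade 6: (-1)^(6*7/2) = (-1)^21 = -1, coeff 3 -> -3
Conjugated coefficients: 1, -3


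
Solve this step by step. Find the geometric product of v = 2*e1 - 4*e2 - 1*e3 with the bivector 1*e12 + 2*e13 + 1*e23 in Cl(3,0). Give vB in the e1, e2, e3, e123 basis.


vB has grade-1 (vector) and grade-3 (trivector) parts: vB = (v _| B) + (v ^ B).
Vector part <vB>_1:
  e1: -v2*b12 - v3*b13 = -(-4)*(1) - (-1)*(2) = 6
  e2: v1*b12 - v3*b23 = (2)*(1) - (-1)*(1) = 3
  e3: v1*b13 + v2*b23 = (2)*(2) + (-4)*(1) = 0
Trivector part <vB>_3:
  e123: v1*b23 - v2*b13 + v3*b12 = (2)*(1) - (-4)*(2) + (-1)*(1) = 9
vB = 6*e1 + 3*e2 + 0*e3 + 9*e123


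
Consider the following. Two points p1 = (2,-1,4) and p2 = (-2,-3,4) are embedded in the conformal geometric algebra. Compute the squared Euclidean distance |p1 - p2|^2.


p1 - p2 = (4, 2, 0)
|p1 - p2|^2 = 4^2 + 2^2 + 0^2
= 16 + 4 + 0
= 20


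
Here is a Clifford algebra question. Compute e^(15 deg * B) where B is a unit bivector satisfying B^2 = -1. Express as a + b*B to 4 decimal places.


For a unit bivector B with B^2 = -1, the exponential series gives
e^(theta*B) = cos(theta) + sin(theta)*B (the GA analogue of Euler's formula).
theta = 15 degrees = 0.261799 rad
cos(15 deg) = 0.9659
sin(15 deg) = 0.2588
exp(theta*B) = 0.9659 + 0.2588*B


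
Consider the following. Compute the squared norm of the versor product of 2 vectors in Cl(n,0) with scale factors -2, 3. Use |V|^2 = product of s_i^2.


Each vector v_i has |v_i|^2 = s_i^2
Squared scales: (-2)^2 = 4, 3^2 = 9
|V|^2 = 4 * 9
= 36


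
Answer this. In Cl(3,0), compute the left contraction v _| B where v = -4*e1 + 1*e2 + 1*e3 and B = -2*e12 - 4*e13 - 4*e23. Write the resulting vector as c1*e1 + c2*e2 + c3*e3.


Left contraction v _| B = <vB>_1 (grade-1 part of the geometric product vB).
Using e1_|e12 = e2, e2_|e12 = -e1, e1_|e13 = e3, e3_|e13 = -e1, e2_|e23 = e3, e3_|e23 = -e2:
e1 coeff: -v2*b12 - v3*b13 = -(1)*(-2) - (1)*(-4) = 6
e2 coeff: v1*b12 - v3*b23 = (-4)*(-2) - (1)*(-4) = 12
e3 coeff: v1*b13 + v2*b23 = (-4)*(-4) + (1)*(-4) = 12
v _| B = 6*e1 + 12*e2 + 12*e3


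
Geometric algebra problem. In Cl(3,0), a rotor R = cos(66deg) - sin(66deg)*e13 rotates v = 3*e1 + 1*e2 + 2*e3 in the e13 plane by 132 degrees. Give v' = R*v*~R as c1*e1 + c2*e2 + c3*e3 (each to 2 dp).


Rotor R = cos(66deg) - sin(66deg)*e13
Rotation angle theta = 2 * 66 = 132 degrees in the e13 plane (e1 -> e3).
The component perpendicular to the plane (e2) is invariant: v'_2 = v2 = 1.00
cos(132deg) = -0.6691, sin(132deg) = 0.7431
v'_1 = v1*cos(theta) - v3*sin(theta) = 3*(-0.6691) - 2*0.7431 = -3.49
v'_3 = v1*sin(theta) + v3*cos(theta) = 3*0.7431 + 2*(-0.6691) = 0.89
v' = -3.49*e1 + 1.00*e2 + 0.89*e3


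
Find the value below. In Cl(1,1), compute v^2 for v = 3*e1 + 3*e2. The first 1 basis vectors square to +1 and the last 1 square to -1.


v^2 = sum of c_i^2 * e_i^2
Positive signature terms (e_i^2 = +1): 3^2 = 9
Negative signature terms (e_j^2 = -1): 3^2 = 9
v^2 = 9 - 9 = 0


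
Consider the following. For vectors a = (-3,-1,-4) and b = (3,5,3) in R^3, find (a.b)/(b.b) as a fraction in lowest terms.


Projection coefficient = (a . b) / (b . b)
a . b = (-3)*3 + (-1)*5 + (-4)*3
= -9 + (-5) + (-12) = -26
b . b = 3^2 + 5^2 + 3^2
= 9 + 25 + 9 = 43
Coefficient = -26/43
In lowest terms: -26/43


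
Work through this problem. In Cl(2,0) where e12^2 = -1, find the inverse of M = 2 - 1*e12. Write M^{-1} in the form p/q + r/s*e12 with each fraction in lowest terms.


M = 2 - 1*e12, where e12^2 = -1.
Since M commutes with its reverse ~M = a - b*e12, M * ~M = a^2 - b^2*e12^2 = a^2 + b^2.
So M^{-1} = ~M / (a^2 + b^2) = (a - b*e12)/(a^2 + b^2).
a^2 + b^2 = 4 + 1 = 5
Scalar part = 2/5 = 2/5
Bivector coeff = 1/5 = 1/5
M^{-1} = 2/5 + 1/5*e12


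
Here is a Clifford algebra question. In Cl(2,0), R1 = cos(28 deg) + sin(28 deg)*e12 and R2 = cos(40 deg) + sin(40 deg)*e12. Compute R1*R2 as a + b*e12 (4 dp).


Same-plane rotors commute and their half-angles add:
R1*R2 = cos(a1 + a2) + sin(a1 + a2)*e12.
a1 + a2 = 28 + 40 = 68 deg
cos(68 deg) = 0.3746
sin(68 deg) = 0.9272
R1*R2 = 0.3746 + 0.9272*e12


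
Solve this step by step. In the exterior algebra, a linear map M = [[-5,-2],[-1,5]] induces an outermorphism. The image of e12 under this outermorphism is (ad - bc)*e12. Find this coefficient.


The outermorphism of a linear map f sends e1^e2 to f(e1)^f(e2).
f(e1) = -5*e1 - 1*e2
f(e2) = -2*e1 + 5*e2
f(e1) ^ f(e2) = (-5*e1 - 1*e2) ^ (-2*e1 + 5*e2)
= (-5)*5*e12 + (-1)*(-2)*e21
= (-25 - 2)*e12
= -27*e12
Coefficient = -27


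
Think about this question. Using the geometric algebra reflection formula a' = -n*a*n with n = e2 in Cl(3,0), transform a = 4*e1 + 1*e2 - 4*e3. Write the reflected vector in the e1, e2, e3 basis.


Reflection formula: a' = -n*a*n, with n = e2 (unit vector, n^2 = 1).
For reflection through hyperplane perp to e2:
The component along e2 flips sign, others stay.
a = (4, 1, -4)
a' = (4, -1, -4)
a' = 4*e1 - 1*e2 - 4*e3


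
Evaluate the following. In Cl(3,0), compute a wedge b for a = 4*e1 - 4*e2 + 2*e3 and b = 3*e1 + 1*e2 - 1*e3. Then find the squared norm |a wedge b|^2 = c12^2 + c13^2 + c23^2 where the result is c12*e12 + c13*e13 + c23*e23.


a wedge b = (a1*b2 - a2*b1)*e12 + (a1*b3 - a3*b1)*e13 + (a2*b3 - a3*b2)*e23
e12 coeff: 4*1 - (-4)*3 = 4 - (-12) = 16
e13 coeff: 4*(-1) - 2*3 = -4 - 6 = -10
e23 coeff: (-4)*(-1) - 2*1 = 4 - 2 = 2
|a wedge b|^2 = 16^2 + (-10)^2 + 2^2
= 256 + 100 + 4
= 360


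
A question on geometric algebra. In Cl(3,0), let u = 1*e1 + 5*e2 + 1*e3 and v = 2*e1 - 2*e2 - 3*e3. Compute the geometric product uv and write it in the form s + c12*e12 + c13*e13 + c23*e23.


In Cl(3,0): e_i^2 = 1, e_ie_j = -e_je_i for i != j.
Scalar part = u . v = 1*2 + 5*(-2) + 1*(-3)
= 2 + (-10) + (-3) = -11
e12 coeff = 1*(-2) - 5*2 = -2 - 10 = -12
e13 coeff = 1*(-3) - 1*2 = -3 - 2 = -5
e23 coeff = 5*(-3) - 1*(-2) = -15 - (-2) = -13
uv = -11 - 12*e12 - 5*e13 - 13*e23


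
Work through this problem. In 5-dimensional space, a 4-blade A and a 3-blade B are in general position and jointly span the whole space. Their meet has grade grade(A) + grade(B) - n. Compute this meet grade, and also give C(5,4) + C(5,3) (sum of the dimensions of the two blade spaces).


Meet grade = grade(A) + grade(B) - n
= 4 + 3 - 5 = 2
C(5,4) = 5
C(5,3) = 10
dim_A + dim_B = 5 + 10 = 15


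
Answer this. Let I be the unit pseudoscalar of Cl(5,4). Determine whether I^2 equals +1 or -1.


The pseudoscalar I = e1...e_n (product of all n generators) of Cl(p,q) satisfies I^2 = (-1)^(q + n(n-1)/2).
p = 5, q = 4, n = p + q = 9
n(n-1)/2 = 9 * 8 / 2 = 36
Exponent = q + n(n-1)/2 = 4 + 36 = 40
I^2 = (-1)^40 = +1


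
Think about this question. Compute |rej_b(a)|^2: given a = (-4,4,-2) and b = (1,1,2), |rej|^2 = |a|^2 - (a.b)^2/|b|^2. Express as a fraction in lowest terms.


|a|^2 = (-4)^2 + 4^2 + (-2)^2 = 36
|b|^2 = 1^2 + 1^2 + 2^2 = 6
a . b = (-4)*1 + 4*1 + (-2)*2 = -4
(a.b)^2 = (-4)^2 = 16
|rej|^2 = 36 - 16/6
= (216 - 16)/6
= 200/6
In lowest terms: 100/3


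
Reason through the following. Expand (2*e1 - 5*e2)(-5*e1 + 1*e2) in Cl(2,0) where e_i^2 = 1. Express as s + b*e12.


Expand: (2*e1 - 5*e2)(-5*e1 + 1*e2)
= 2*(-5)*e1e1 + 2*1*e1e2 + (-5)*(-5)*e2e1 + (-5)*1*e2e2
Using e1^2 = e2^2 = 1, e2e1 = -e1e2:
Scalar part s = 2*(-5) + (-5)*1 = -10 + (-5) = -15
Bivector part b = 2*1 - (-5)*(-5) = 2 - 25 = -23
uv = -15 - 23*e12


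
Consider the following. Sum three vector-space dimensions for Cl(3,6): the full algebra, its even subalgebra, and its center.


n = 3 + 6 = 9
Total dim = 2^9 = 512
Even subalgebra dim = 2^8 = 256
n is odd, so center dim = 2
Sum = 512 + 256 + 2 = 770


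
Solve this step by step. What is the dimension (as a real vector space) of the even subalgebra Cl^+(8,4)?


Even subalgebra dimension = 2^(n-1)
n = 8 + 4 = 12
2^(12 - 1) = 2^11 = 2048
Verification: sum of C(12,k) for even k = 1 + 66 + 495 + 924 + 495 + 66 + 1 = 2048
Result = 2048


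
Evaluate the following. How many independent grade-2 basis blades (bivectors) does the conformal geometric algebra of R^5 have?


The conformal model of R^5 uses Cl(6,1) with m = 5 + 2 = 7 generators.
Number of grade-2 blades = C(m, 2) = C(7, 2)
= 7*6/2 = 21


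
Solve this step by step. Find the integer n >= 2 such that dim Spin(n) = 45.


dim Spin(n) = dim so(n) = n(n-1)/2.
Solve n(n-1)/2 = 45, i.e. n^2 - n - 90 = 0.
Discriminant = 1 + 8*45 = 361
n = (1 + sqrt(361))/2 = (1 + 19)/2 = 10


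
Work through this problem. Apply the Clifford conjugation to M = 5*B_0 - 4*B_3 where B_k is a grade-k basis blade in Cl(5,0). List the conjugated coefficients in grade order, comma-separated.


Clifford conjugate sign for grade k: (-1)^(k(k+1)/2)
Grade 0: (-1)^(0*1/2) = (-1)^0 = 1, coeff 5 -> 5
Grade 3: (-1)^(3*4/2) = (-1)^6 = 1, coeff -4 -> -4
Conjugated coefficients: 5, -4


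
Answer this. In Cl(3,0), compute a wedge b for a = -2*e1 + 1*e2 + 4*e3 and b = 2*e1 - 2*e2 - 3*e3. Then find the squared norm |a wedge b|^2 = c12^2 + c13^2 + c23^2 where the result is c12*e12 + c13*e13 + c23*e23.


a wedge b = (a1*b2 - a2*b1)*e12 + (a1*b3 - a3*b1)*e13 + (a2*b3 - a3*b2)*e23
e12 coeff: (-2)*(-2) - 1*2 = 4 - 2 = 2
e13 coeff: (-2)*(-3) - 4*2 = 6 - 8 = -2
e23 coeff: 1*(-3) - 4*(-2) = -3 - (-8) = 5
|a wedge b|^2 = 2^2 + (-2)^2 + 5^2
= 4 + 4 + 25
= 33


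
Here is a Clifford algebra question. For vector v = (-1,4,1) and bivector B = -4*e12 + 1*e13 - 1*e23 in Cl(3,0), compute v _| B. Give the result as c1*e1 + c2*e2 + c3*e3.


Left contraction v _| B = <vB>_1 (grade-1 part of the geometric product vB).
Using e1_|e12 = e2, e2_|e12 = -e1, e1_|e13 = e3, e3_|e13 = -e1, e2_|e23 = e3, e3_|e23 = -e2:
e1 coeff: -v2*b12 - v3*b13 = -(4)*(-4) - (1)*(1) = 15
e2 coeff: v1*b12 - v3*b23 = (-1)*(-4) - (1)*(-1) = 5
e3 coeff: v1*b13 + v2*b23 = (-1)*(1) + (4)*(-1) = -5
v _| B = 15*e1 + 5*e2 - 5*e3


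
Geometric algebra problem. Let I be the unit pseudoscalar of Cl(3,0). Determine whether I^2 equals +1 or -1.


The pseudoscalar I = e1...e_n (product of all n generators) of Cl(p,q) satisfies I^2 = (-1)^(q + n(n-1)/2).
p = 3, q = 0, n = p + q = 3
n(n-1)/2 = 3 * 2 / 2 = 3
Exponent = q + n(n-1)/2 = 0 + 3 = 3
I^2 = (-1)^3 = -1


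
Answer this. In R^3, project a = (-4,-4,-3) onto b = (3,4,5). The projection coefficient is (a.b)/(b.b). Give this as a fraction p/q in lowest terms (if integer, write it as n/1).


Projection coefficient = (a . b) / (b . b)
a . b = (-4)*3 + (-4)*4 + (-3)*5
= -12 + (-16) + (-15) = -43
b . b = 3^2 + 4^2 + 5^2
= 9 + 16 + 25 = 50
Coefficient = -43/50
In lowest terms: -43/50


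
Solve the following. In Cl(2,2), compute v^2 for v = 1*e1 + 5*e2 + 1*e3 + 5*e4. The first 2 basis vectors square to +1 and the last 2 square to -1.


v^2 = sum of c_i^2 * e_i^2
Positive signature terms (e_i^2 = +1): 1^2 + 5^2 = 26
Negative signature terms (e_j^2 = -1): 1^2 + 5^2 = 26
v^2 = 26 - 26 = 0


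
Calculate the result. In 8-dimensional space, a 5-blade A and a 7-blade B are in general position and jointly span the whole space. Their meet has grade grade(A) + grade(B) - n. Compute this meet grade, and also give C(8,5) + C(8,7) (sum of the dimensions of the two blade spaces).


Meet grade = grade(A) + grade(B) - n
= 5 + 7 - 8 = 4
C(8,5) = 56
C(8,7) = 8
dim_A + dim_B = 56 + 8 = 64


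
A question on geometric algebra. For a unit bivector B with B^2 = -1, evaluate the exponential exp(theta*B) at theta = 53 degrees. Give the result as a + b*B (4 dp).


For a unit bivector B with B^2 = -1, the exponential series gives
e^(theta*B) = cos(theta) + sin(theta)*B (the GA analogue of Euler's formula).
theta = 53 degrees = 0.925025 rad
cos(53 deg) = 0.6018
sin(53 deg) = 0.7986
exp(theta*B) = 0.6018 + 0.7986*B


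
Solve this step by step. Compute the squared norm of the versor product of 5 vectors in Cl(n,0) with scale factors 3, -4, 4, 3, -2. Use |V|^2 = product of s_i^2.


Each vector v_i has |v_i|^2 = s_i^2
Squared scales: 3^2 = 9, (-4)^2 = 16, 4^2 = 16, 3^2 = 9, (-2)^2 = 4
|V|^2 = 9 * 16 * 16 * 9 * 4
= 82944


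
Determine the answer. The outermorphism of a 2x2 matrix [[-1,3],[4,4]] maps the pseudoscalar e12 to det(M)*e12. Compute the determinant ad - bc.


The outermorphism of a linear map f sends e1^e2 to f(e1)^f(e2).
f(e1) = -1*e1 + 4*e2
f(e2) = 3*e1 + 4*e2
f(e1) ^ f(e2) = (-1*e1 + 4*e2) ^ (3*e1 + 4*e2)
= (-1)*4*e12 + 4*3*e21
= (-4 - 12)*e12
= -16*e12
Coefficient = -16


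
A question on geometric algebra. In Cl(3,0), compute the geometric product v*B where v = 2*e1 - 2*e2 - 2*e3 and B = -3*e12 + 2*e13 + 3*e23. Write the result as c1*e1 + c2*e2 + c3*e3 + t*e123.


vB has grade-1 (vector) and grade-3 (trivector) parts: vB = (v _| B) + (v ^ B).
Vector part <vB>_1:
  e1: -v2*b12 - v3*b13 = -(-2)*(-3) - (-2)*(2) = -2
  e2: v1*b12 - v3*b23 = (2)*(-3) - (-2)*(3) = 0
  e3: v1*b13 + v2*b23 = (2)*(2) + (-2)*(3) = -2
Trivector part <vB>_3:
  e123: v1*b23 - v2*b13 + v3*b12 = (2)*(3) - (-2)*(2) + (-2)*(-3) = 16
vB = -2*e1 + 0*e2 - 2*e3 + 16*e123


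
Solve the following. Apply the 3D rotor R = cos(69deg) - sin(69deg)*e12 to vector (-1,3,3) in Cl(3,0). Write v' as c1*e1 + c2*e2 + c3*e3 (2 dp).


Rotor R = cos(69deg) - sin(69deg)*e12
Rotation angle theta = 2 * 69 = 138 degrees in the e12 plane (e1 -> e2).
The component perpendicular to the plane (e3) is invariant: v'_3 = v3 = 3.00
cos(138deg) = -0.7431, sin(138deg) = 0.6691
v'_1 = v1*cos(theta) - v2*sin(theta) = -1*(-0.7431) - 3*0.6691 = -1.26
v'_2 = v1*sin(theta) + v2*cos(theta) = -1*0.6691 + 3*(-0.7431) = -2.90
v' = -1.26*e1 - 2.90*e2 + 3.00*e3


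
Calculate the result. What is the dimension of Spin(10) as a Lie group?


Spin(n) double-covers SO(n); both have Lie algebra so(n) of dimension n(n-1)/2.
n = 10
n(n-1) = 10 * 9 = 90
dim Spin(10) = 90/2 = 45


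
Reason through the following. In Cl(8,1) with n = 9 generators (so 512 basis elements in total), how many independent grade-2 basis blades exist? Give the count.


Number of grade-k basis blades in Cl(p,q) with n = p + q is C(n, k).
n = 8 + 1 = 9
C(9, 2) = 9! / (2! * 7!)
= 362880 / (2 * 5040)
= 36


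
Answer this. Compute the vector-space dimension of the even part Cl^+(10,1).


Even subalgebra dimension = 2^(n-1)
n = 10 + 1 = 11
2^(11 - 1) = 2^10 = 1024
Verification: sum of C(11,k) for even k = 1 + 55 + 330 + 462 + 165 + 11 = 1024
Result = 1024


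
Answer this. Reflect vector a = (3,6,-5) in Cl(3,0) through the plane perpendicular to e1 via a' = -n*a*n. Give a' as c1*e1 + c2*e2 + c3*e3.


Reflection formula: a' = -n*a*n, with n = e1 (unit vector, n^2 = 1).
For reflection through hyperplane perp to e1:
The component along e1 flips sign, others stay.
a = (3, 6, -5)
a' = (-3, 6, -5)
a' = -3*e1 + 6*e2 - 5*e3


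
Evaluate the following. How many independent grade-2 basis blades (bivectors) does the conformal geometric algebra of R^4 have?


The conformal model of R^4 uses Cl(5,1) with m = 4 + 2 = 6 generators.
Number of grade-2 blades = C(m, 2) = C(6, 2)
= 6*5/2 = 15


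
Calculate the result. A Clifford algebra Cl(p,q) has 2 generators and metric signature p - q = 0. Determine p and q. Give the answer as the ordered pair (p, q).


We need p + q = 2 and p - q = 0.
Adding: 2p = 2 + 0 = 2, so p = 1.
Then q = 2 - 1 = 1.
(p, q) = (1, 1)


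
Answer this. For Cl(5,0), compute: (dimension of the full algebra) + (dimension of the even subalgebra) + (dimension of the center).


n = 5 + 0 = 5
Total dim = 2^5 = 32
Even subalgebra dim = 2^4 = 16
n is odd, so center dim = 2
Sum = 32 + 16 + 2 = 50


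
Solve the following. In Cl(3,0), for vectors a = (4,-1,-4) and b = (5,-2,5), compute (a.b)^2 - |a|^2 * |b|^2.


a . b = 4*5 + (-1)*(-2) + (-4)*5
= 20 + 2 + (-20) = 2
|a|^2 = 4^2 + (-1)^2 + (-4)^2 = 33
|b|^2 = 5^2 + (-2)^2 + 5^2 = 54
(a.b)^2 = 2^2 = 4
|a|^2 * |b|^2 = 33 * 54 = 1782
Result = 4 - 1782 = -1778


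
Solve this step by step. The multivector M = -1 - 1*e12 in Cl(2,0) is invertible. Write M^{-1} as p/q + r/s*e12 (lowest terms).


M = -1 - 1*e12, where e12^2 = -1.
Since M commutes with its reverse ~M = a - b*e12, M * ~M = a^2 - b^2*e12^2 = a^2 + b^2.
So M^{-1} = ~M / (a^2 + b^2) = (a - b*e12)/(a^2 + b^2).
a^2 + b^2 = 1 + 1 = 2
Scalar part = -1/2 = -1/2
Bivector coeff = 1/2 = 1/2
M^{-1} = -1/2 + 1/2*e12


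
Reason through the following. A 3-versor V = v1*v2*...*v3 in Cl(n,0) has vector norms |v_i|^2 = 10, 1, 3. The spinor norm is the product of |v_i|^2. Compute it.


Spinor norm N(V) = |v1|^2 * |v2|^2 * ... * |v3|^2
= 10 * 1 * 3
Running product: 10, 10, 30
N(V) = 30


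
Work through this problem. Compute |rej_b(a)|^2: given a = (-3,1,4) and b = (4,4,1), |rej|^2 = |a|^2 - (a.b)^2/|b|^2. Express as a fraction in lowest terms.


|a|^2 = (-3)^2 + 1^2 + 4^2 = 26
|b|^2 = 4^2 + 4^2 + 1^2 = 33
a . b = (-3)*4 + 1*4 + 4*1 = -4
(a.b)^2 = (-4)^2 = 16
|rej|^2 = 26 - 16/33
= (858 - 16)/33
= 842/33
In lowest terms: 842/33


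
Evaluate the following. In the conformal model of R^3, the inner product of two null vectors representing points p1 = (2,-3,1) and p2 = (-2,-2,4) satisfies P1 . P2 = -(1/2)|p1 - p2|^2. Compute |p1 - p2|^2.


p1 - p2 = (4, -1, -3)
|p1 - p2|^2 = 4^2 + (-1)^2 + (-3)^2
= 16 + 1 + 9
= 26


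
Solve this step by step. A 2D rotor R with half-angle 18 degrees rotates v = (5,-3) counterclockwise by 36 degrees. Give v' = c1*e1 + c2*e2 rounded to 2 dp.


Rotor R = cos(18deg) - sin(18deg)*e12
Rotation angle theta = 2 * 18 = 36 degrees
v' = R*v*~R rotates v by theta.
cos(36deg) = 0.8090, sin(36deg) = 0.5878
v'_1 = 5*cos(36deg) - (-3)*sin(36deg)
= 5*0.8090 - (-3)*0.5878
= 5.81
v'_2 = 5*sin(36deg) + (-3)*cos(36deg)
= 5*0.5878 + (-3)*0.8090
= 0.51
v' = 5.81*e1 + 0.51*e2


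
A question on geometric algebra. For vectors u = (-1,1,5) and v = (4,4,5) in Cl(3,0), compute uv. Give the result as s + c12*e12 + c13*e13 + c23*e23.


In Cl(3,0): e_i^2 = 1, e_ie_j = -e_je_i for i != j.
Scalar part = u . v = (-1)*4 + 1*4 + 5*5
= -4 + 4 + 25 = 25
e12 coeff = (-1)*4 - 1*4 = -4 - 4 = -8
e13 coeff = (-1)*5 - 5*4 = -5 - 20 = -25
e23 coeff = 1*5 - 5*4 = 5 - 20 = -15
uv = 25 - 8*e12 - 25*e13 - 15*e23


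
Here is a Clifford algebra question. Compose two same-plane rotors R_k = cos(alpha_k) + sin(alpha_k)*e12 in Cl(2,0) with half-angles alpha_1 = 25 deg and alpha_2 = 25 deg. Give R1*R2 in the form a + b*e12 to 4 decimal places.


Same-plane rotors commute and their half-angles add:
R1*R2 = cos(a1 + a2) + sin(a1 + a2)*e12.
a1 + a2 = 25 + 25 = 50 deg
cos(50 deg) = 0.6428
sin(50 deg) = 0.7660
R1*R2 = 0.6428 + 0.7660*e12


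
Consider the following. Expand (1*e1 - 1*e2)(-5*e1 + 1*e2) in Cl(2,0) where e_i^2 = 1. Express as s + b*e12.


Expand: (1*e1 - 1*e2)(-5*e1 + 1*e2)
= 1*(-5)*e1e1 + 1*1*e1e2 + (-1)*(-5)*e2e1 + (-1)*1*e2e2
Using e1^2 = e2^2 = 1, e2e1 = -e1e2:
Scalar part s = 1*(-5) + (-1)*1 = -5 + (-1) = -6
Bivector part b = 1*1 - (-1)*(-5) = 1 - 5 = -4
uv = -6 - 4*e12


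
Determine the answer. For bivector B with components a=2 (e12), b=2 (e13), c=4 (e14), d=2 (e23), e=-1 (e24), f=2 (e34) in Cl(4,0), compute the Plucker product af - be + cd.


Plucker relation: af - be + cd
a*f = 2*2 = 4
b*e = 2*(-1) = -2
c*d = 4*2 = 8
af - be + cd = 4 - (-2) + 8
= 14


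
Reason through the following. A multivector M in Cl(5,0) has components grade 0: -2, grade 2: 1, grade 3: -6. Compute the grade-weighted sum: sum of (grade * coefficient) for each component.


Grade-weighted sum = sum of grade_k * coefficient_k
0*(-2) = 0
2*1 = 2
3*(-6) = -18
Total = 0 + 2 + (-18) = -16


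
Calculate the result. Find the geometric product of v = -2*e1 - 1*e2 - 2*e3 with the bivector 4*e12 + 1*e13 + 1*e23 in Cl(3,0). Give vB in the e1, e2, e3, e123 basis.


vB has grade-1 (vector) and grade-3 (trivector) parts: vB = (v _| B) + (v ^ B).
Vector part <vB>_1:
  e1: -v2*b12 - v3*b13 = -(-1)*(4) - (-2)*(1) = 6
  e2: v1*b12 - v3*b23 = (-2)*(4) - (-2)*(1) = -6
  e3: v1*b13 + v2*b23 = (-2)*(1) + (-1)*(1) = -3
Trivector part <vB>_3:
  e123: v1*b23 - v2*b13 + v3*b12 = (-2)*(1) - (-1)*(1) + (-2)*(4) = -9
vB = 6*e1 - 6*e2 - 3*e3 - 9*e123


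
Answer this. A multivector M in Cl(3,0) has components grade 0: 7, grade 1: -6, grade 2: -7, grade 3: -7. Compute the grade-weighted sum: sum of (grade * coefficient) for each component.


Grade-weighted sum = sum of grade_k * coefficient_k
0*7 = 0
1*(-6) = -6
2*(-7) = -14
3*(-7) = -21
Total = 0 + (-6) + (-14) + (-21) = -41


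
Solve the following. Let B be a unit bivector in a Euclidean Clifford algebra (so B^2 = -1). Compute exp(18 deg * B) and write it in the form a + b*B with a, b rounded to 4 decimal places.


For a unit bivector B with B^2 = -1, the exponential series gives
e^(theta*B) = cos(theta) + sin(theta)*B (the GA analogue of Euler's formula).
theta = 18 degrees = 0.314159 rad
cos(18 deg) = 0.9511
sin(18 deg) = 0.3090
exp(theta*B) = 0.9511 + 0.3090*B


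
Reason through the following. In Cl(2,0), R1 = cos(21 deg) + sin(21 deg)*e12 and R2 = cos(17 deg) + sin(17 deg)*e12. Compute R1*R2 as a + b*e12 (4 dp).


Same-plane rotors commute and their half-angles add:
R1*R2 = cos(a1 + a2) + sin(a1 + a2)*e12.
a1 + a2 = 21 + 17 = 38 deg
cos(38 deg) = 0.7880
sin(38 deg) = 0.6157
R1*R2 = 0.7880 + 0.6157*e12


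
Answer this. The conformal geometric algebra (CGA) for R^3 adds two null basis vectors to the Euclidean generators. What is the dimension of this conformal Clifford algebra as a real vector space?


The conformal model of R^3 uses Cl(4,1): the 3 Euclidean generators plus two extra orthogonal generators e+ (e+^2 = +1) and e- (e-^2 = -1), from which the null vectors e0, einf are built.
Number of generators m = 3 + 2 = 5.
dim Cl(p,q) = 2^m = 2^5 = 32


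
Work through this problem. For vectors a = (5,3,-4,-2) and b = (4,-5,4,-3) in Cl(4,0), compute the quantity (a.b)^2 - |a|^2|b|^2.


a . b = 5*4 + 3*(-5) + (-4)*4 + (-2)*(-3)
= 20 + (-15) + (-16) + 6 = -5
|a|^2 = 5^2 + 3^2 + (-4)^2 + (-2)^2 = 54
|b|^2 = 4^2 + (-5)^2 + 4^2 + (-3)^2 = 66
(a.b)^2 = (-5)^2 = 25
|a|^2 * |b|^2 = 54 * 66 = 3564
Result = 25 - 3564 = -3539


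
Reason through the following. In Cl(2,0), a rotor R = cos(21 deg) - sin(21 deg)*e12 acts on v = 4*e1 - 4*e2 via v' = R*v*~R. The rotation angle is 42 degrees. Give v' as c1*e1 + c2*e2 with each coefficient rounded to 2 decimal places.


Rotor R = cos(21deg) - sin(21deg)*e12
Rotation angle theta = 2 * 21 = 42 degrees
v' = R*v*~R rotates v by theta.
cos(42deg) = 0.7431, sin(42deg) = 0.6691
v'_1 = 4*cos(42deg) - (-4)*sin(42deg)
= 4*0.7431 - (-4)*0.6691
= 5.65
v'_2 = 4*sin(42deg) + (-4)*cos(42deg)
= 4*0.6691 + (-4)*0.7431
= -0.30
v' = 5.65*e1 - 0.30*e2


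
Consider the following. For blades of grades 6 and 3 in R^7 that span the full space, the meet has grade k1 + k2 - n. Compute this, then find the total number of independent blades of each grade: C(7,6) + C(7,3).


Meet grade = grade(A) + grade(B) - n
= 6 + 3 - 7 = 2
C(7,6) = 7
C(7,3) = 35
dim_A + dim_B = 7 + 35 = 42
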